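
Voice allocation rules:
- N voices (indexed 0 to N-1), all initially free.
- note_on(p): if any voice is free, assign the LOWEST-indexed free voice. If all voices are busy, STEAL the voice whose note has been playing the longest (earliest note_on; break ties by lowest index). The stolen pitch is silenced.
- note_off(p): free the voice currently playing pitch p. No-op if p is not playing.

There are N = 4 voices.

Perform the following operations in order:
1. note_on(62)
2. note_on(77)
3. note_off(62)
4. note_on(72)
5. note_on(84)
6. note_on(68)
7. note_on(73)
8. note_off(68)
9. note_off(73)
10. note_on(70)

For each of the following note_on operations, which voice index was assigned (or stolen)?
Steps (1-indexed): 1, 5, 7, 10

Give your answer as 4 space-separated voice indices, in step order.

Op 1: note_on(62): voice 0 is free -> assigned | voices=[62 - - -]
Op 2: note_on(77): voice 1 is free -> assigned | voices=[62 77 - -]
Op 3: note_off(62): free voice 0 | voices=[- 77 - -]
Op 4: note_on(72): voice 0 is free -> assigned | voices=[72 77 - -]
Op 5: note_on(84): voice 2 is free -> assigned | voices=[72 77 84 -]
Op 6: note_on(68): voice 3 is free -> assigned | voices=[72 77 84 68]
Op 7: note_on(73): all voices busy, STEAL voice 1 (pitch 77, oldest) -> assign | voices=[72 73 84 68]
Op 8: note_off(68): free voice 3 | voices=[72 73 84 -]
Op 9: note_off(73): free voice 1 | voices=[72 - 84 -]
Op 10: note_on(70): voice 1 is free -> assigned | voices=[72 70 84 -]

Answer: 0 2 1 1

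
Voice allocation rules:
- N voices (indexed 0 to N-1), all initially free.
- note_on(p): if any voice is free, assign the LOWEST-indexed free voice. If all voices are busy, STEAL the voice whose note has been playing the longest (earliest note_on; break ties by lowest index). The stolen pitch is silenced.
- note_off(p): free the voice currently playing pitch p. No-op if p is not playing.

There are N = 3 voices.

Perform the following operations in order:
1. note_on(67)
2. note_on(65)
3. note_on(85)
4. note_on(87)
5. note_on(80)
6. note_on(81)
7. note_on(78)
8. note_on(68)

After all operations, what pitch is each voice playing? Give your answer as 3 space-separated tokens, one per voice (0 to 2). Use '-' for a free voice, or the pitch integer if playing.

Op 1: note_on(67): voice 0 is free -> assigned | voices=[67 - -]
Op 2: note_on(65): voice 1 is free -> assigned | voices=[67 65 -]
Op 3: note_on(85): voice 2 is free -> assigned | voices=[67 65 85]
Op 4: note_on(87): all voices busy, STEAL voice 0 (pitch 67, oldest) -> assign | voices=[87 65 85]
Op 5: note_on(80): all voices busy, STEAL voice 1 (pitch 65, oldest) -> assign | voices=[87 80 85]
Op 6: note_on(81): all voices busy, STEAL voice 2 (pitch 85, oldest) -> assign | voices=[87 80 81]
Op 7: note_on(78): all voices busy, STEAL voice 0 (pitch 87, oldest) -> assign | voices=[78 80 81]
Op 8: note_on(68): all voices busy, STEAL voice 1 (pitch 80, oldest) -> assign | voices=[78 68 81]

Answer: 78 68 81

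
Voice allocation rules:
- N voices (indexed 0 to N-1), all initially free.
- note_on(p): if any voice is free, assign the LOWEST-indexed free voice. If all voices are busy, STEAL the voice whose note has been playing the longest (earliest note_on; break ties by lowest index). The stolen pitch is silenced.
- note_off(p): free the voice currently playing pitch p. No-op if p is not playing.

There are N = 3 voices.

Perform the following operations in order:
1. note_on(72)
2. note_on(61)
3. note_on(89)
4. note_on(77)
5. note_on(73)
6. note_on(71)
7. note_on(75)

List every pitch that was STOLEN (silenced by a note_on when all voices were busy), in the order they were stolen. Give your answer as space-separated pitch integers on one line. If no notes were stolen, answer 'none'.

Op 1: note_on(72): voice 0 is free -> assigned | voices=[72 - -]
Op 2: note_on(61): voice 1 is free -> assigned | voices=[72 61 -]
Op 3: note_on(89): voice 2 is free -> assigned | voices=[72 61 89]
Op 4: note_on(77): all voices busy, STEAL voice 0 (pitch 72, oldest) -> assign | voices=[77 61 89]
Op 5: note_on(73): all voices busy, STEAL voice 1 (pitch 61, oldest) -> assign | voices=[77 73 89]
Op 6: note_on(71): all voices busy, STEAL voice 2 (pitch 89, oldest) -> assign | voices=[77 73 71]
Op 7: note_on(75): all voices busy, STEAL voice 0 (pitch 77, oldest) -> assign | voices=[75 73 71]

Answer: 72 61 89 77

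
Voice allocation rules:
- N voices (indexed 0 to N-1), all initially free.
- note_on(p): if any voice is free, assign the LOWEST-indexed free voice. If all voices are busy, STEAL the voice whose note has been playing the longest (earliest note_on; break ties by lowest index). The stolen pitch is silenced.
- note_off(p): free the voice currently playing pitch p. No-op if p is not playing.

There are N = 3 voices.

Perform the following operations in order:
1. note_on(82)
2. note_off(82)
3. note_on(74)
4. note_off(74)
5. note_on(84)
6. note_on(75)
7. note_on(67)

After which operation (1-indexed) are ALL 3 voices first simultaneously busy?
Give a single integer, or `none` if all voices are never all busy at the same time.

Op 1: note_on(82): voice 0 is free -> assigned | voices=[82 - -]
Op 2: note_off(82): free voice 0 | voices=[- - -]
Op 3: note_on(74): voice 0 is free -> assigned | voices=[74 - -]
Op 4: note_off(74): free voice 0 | voices=[- - -]
Op 5: note_on(84): voice 0 is free -> assigned | voices=[84 - -]
Op 6: note_on(75): voice 1 is free -> assigned | voices=[84 75 -]
Op 7: note_on(67): voice 2 is free -> assigned | voices=[84 75 67]

Answer: 7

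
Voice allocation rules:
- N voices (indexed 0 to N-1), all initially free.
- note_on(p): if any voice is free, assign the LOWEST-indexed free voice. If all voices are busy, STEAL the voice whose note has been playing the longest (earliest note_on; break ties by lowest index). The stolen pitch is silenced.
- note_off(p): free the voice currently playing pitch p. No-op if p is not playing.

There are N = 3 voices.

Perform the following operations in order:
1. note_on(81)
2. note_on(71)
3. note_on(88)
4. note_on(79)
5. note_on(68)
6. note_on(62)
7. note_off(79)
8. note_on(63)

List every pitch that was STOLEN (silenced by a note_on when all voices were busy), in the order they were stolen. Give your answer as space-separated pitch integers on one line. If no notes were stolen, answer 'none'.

Op 1: note_on(81): voice 0 is free -> assigned | voices=[81 - -]
Op 2: note_on(71): voice 1 is free -> assigned | voices=[81 71 -]
Op 3: note_on(88): voice 2 is free -> assigned | voices=[81 71 88]
Op 4: note_on(79): all voices busy, STEAL voice 0 (pitch 81, oldest) -> assign | voices=[79 71 88]
Op 5: note_on(68): all voices busy, STEAL voice 1 (pitch 71, oldest) -> assign | voices=[79 68 88]
Op 6: note_on(62): all voices busy, STEAL voice 2 (pitch 88, oldest) -> assign | voices=[79 68 62]
Op 7: note_off(79): free voice 0 | voices=[- 68 62]
Op 8: note_on(63): voice 0 is free -> assigned | voices=[63 68 62]

Answer: 81 71 88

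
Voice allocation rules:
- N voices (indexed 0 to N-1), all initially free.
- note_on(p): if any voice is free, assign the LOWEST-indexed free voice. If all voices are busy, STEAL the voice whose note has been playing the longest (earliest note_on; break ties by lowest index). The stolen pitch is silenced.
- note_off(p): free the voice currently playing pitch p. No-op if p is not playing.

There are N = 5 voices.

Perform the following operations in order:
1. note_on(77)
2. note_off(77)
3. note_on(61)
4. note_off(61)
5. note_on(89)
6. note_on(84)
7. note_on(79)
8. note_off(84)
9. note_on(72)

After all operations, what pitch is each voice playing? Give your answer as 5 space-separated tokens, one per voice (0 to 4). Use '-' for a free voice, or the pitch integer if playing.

Op 1: note_on(77): voice 0 is free -> assigned | voices=[77 - - - -]
Op 2: note_off(77): free voice 0 | voices=[- - - - -]
Op 3: note_on(61): voice 0 is free -> assigned | voices=[61 - - - -]
Op 4: note_off(61): free voice 0 | voices=[- - - - -]
Op 5: note_on(89): voice 0 is free -> assigned | voices=[89 - - - -]
Op 6: note_on(84): voice 1 is free -> assigned | voices=[89 84 - - -]
Op 7: note_on(79): voice 2 is free -> assigned | voices=[89 84 79 - -]
Op 8: note_off(84): free voice 1 | voices=[89 - 79 - -]
Op 9: note_on(72): voice 1 is free -> assigned | voices=[89 72 79 - -]

Answer: 89 72 79 - -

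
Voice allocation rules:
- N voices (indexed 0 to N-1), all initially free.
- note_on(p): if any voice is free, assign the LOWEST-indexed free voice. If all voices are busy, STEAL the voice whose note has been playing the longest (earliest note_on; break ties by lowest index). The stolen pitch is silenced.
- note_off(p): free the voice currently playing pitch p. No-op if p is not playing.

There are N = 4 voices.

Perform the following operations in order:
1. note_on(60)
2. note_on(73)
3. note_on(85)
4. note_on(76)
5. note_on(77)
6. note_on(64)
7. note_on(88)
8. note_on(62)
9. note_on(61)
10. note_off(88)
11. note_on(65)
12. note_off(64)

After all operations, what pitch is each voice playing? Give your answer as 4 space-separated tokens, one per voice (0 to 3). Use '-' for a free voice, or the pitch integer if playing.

Op 1: note_on(60): voice 0 is free -> assigned | voices=[60 - - -]
Op 2: note_on(73): voice 1 is free -> assigned | voices=[60 73 - -]
Op 3: note_on(85): voice 2 is free -> assigned | voices=[60 73 85 -]
Op 4: note_on(76): voice 3 is free -> assigned | voices=[60 73 85 76]
Op 5: note_on(77): all voices busy, STEAL voice 0 (pitch 60, oldest) -> assign | voices=[77 73 85 76]
Op 6: note_on(64): all voices busy, STEAL voice 1 (pitch 73, oldest) -> assign | voices=[77 64 85 76]
Op 7: note_on(88): all voices busy, STEAL voice 2 (pitch 85, oldest) -> assign | voices=[77 64 88 76]
Op 8: note_on(62): all voices busy, STEAL voice 3 (pitch 76, oldest) -> assign | voices=[77 64 88 62]
Op 9: note_on(61): all voices busy, STEAL voice 0 (pitch 77, oldest) -> assign | voices=[61 64 88 62]
Op 10: note_off(88): free voice 2 | voices=[61 64 - 62]
Op 11: note_on(65): voice 2 is free -> assigned | voices=[61 64 65 62]
Op 12: note_off(64): free voice 1 | voices=[61 - 65 62]

Answer: 61 - 65 62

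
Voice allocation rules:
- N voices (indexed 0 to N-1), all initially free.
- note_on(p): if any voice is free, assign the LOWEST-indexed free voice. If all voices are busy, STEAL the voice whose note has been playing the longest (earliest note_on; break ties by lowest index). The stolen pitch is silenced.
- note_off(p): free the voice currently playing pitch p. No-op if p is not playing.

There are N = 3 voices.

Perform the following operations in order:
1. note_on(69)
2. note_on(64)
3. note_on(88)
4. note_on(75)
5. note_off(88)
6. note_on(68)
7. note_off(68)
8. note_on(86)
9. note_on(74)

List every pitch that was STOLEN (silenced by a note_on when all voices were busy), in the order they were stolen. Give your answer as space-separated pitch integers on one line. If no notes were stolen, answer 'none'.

Answer: 69 64

Derivation:
Op 1: note_on(69): voice 0 is free -> assigned | voices=[69 - -]
Op 2: note_on(64): voice 1 is free -> assigned | voices=[69 64 -]
Op 3: note_on(88): voice 2 is free -> assigned | voices=[69 64 88]
Op 4: note_on(75): all voices busy, STEAL voice 0 (pitch 69, oldest) -> assign | voices=[75 64 88]
Op 5: note_off(88): free voice 2 | voices=[75 64 -]
Op 6: note_on(68): voice 2 is free -> assigned | voices=[75 64 68]
Op 7: note_off(68): free voice 2 | voices=[75 64 -]
Op 8: note_on(86): voice 2 is free -> assigned | voices=[75 64 86]
Op 9: note_on(74): all voices busy, STEAL voice 1 (pitch 64, oldest) -> assign | voices=[75 74 86]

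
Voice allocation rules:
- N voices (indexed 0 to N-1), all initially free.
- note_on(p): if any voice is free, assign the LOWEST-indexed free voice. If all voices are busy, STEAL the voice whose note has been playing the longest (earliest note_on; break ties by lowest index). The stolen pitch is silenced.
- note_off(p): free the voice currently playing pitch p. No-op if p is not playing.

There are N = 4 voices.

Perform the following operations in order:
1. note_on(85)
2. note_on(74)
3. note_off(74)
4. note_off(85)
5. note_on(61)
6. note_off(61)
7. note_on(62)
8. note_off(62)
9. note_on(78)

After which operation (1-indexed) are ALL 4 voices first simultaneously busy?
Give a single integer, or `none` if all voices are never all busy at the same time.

Op 1: note_on(85): voice 0 is free -> assigned | voices=[85 - - -]
Op 2: note_on(74): voice 1 is free -> assigned | voices=[85 74 - -]
Op 3: note_off(74): free voice 1 | voices=[85 - - -]
Op 4: note_off(85): free voice 0 | voices=[- - - -]
Op 5: note_on(61): voice 0 is free -> assigned | voices=[61 - - -]
Op 6: note_off(61): free voice 0 | voices=[- - - -]
Op 7: note_on(62): voice 0 is free -> assigned | voices=[62 - - -]
Op 8: note_off(62): free voice 0 | voices=[- - - -]
Op 9: note_on(78): voice 0 is free -> assigned | voices=[78 - - -]

Answer: none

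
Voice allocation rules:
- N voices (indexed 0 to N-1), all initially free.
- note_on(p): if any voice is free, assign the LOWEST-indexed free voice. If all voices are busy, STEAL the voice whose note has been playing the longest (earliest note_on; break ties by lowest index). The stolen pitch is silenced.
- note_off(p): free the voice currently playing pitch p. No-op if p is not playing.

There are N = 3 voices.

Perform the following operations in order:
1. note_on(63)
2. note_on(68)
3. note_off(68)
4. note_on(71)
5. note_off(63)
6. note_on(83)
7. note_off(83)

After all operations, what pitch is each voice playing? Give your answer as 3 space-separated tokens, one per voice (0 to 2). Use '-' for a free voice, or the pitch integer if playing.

Op 1: note_on(63): voice 0 is free -> assigned | voices=[63 - -]
Op 2: note_on(68): voice 1 is free -> assigned | voices=[63 68 -]
Op 3: note_off(68): free voice 1 | voices=[63 - -]
Op 4: note_on(71): voice 1 is free -> assigned | voices=[63 71 -]
Op 5: note_off(63): free voice 0 | voices=[- 71 -]
Op 6: note_on(83): voice 0 is free -> assigned | voices=[83 71 -]
Op 7: note_off(83): free voice 0 | voices=[- 71 -]

Answer: - 71 -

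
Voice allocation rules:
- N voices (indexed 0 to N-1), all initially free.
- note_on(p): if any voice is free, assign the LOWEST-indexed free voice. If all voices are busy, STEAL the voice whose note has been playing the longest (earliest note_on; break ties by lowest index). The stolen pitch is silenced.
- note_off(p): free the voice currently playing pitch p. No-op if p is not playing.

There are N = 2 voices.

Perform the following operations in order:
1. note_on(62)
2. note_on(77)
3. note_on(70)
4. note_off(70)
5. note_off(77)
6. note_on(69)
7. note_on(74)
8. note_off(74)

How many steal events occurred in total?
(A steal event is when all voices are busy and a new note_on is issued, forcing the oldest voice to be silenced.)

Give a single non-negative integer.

Op 1: note_on(62): voice 0 is free -> assigned | voices=[62 -]
Op 2: note_on(77): voice 1 is free -> assigned | voices=[62 77]
Op 3: note_on(70): all voices busy, STEAL voice 0 (pitch 62, oldest) -> assign | voices=[70 77]
Op 4: note_off(70): free voice 0 | voices=[- 77]
Op 5: note_off(77): free voice 1 | voices=[- -]
Op 6: note_on(69): voice 0 is free -> assigned | voices=[69 -]
Op 7: note_on(74): voice 1 is free -> assigned | voices=[69 74]
Op 8: note_off(74): free voice 1 | voices=[69 -]

Answer: 1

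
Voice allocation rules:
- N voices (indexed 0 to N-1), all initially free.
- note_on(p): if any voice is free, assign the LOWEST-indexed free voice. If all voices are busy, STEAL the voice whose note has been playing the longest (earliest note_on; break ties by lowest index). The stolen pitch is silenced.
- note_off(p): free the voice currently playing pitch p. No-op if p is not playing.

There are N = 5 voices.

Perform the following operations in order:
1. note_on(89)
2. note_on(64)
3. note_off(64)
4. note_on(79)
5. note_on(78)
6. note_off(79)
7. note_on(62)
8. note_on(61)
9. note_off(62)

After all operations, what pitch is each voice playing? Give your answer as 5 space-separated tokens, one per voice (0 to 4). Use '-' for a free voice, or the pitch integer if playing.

Answer: 89 - 78 61 -

Derivation:
Op 1: note_on(89): voice 0 is free -> assigned | voices=[89 - - - -]
Op 2: note_on(64): voice 1 is free -> assigned | voices=[89 64 - - -]
Op 3: note_off(64): free voice 1 | voices=[89 - - - -]
Op 4: note_on(79): voice 1 is free -> assigned | voices=[89 79 - - -]
Op 5: note_on(78): voice 2 is free -> assigned | voices=[89 79 78 - -]
Op 6: note_off(79): free voice 1 | voices=[89 - 78 - -]
Op 7: note_on(62): voice 1 is free -> assigned | voices=[89 62 78 - -]
Op 8: note_on(61): voice 3 is free -> assigned | voices=[89 62 78 61 -]
Op 9: note_off(62): free voice 1 | voices=[89 - 78 61 -]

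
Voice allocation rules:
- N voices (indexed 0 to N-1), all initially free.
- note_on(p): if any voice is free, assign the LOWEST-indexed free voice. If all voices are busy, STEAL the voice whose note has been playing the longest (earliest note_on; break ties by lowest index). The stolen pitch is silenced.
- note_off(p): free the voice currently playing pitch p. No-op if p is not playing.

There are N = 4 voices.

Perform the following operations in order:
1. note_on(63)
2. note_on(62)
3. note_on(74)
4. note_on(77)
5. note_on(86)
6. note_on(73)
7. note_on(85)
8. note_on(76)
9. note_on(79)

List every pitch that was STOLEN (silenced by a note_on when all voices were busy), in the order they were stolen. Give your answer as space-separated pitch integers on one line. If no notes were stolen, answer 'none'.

Op 1: note_on(63): voice 0 is free -> assigned | voices=[63 - - -]
Op 2: note_on(62): voice 1 is free -> assigned | voices=[63 62 - -]
Op 3: note_on(74): voice 2 is free -> assigned | voices=[63 62 74 -]
Op 4: note_on(77): voice 3 is free -> assigned | voices=[63 62 74 77]
Op 5: note_on(86): all voices busy, STEAL voice 0 (pitch 63, oldest) -> assign | voices=[86 62 74 77]
Op 6: note_on(73): all voices busy, STEAL voice 1 (pitch 62, oldest) -> assign | voices=[86 73 74 77]
Op 7: note_on(85): all voices busy, STEAL voice 2 (pitch 74, oldest) -> assign | voices=[86 73 85 77]
Op 8: note_on(76): all voices busy, STEAL voice 3 (pitch 77, oldest) -> assign | voices=[86 73 85 76]
Op 9: note_on(79): all voices busy, STEAL voice 0 (pitch 86, oldest) -> assign | voices=[79 73 85 76]

Answer: 63 62 74 77 86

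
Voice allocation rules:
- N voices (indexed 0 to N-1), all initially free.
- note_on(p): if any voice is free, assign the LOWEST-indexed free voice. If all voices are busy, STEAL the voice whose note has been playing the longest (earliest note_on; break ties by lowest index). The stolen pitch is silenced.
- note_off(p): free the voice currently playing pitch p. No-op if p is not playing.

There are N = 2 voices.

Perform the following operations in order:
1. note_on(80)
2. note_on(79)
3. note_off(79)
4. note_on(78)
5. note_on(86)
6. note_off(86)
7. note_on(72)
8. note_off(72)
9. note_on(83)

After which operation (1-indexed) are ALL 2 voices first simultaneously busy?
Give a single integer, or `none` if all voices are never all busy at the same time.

Answer: 2

Derivation:
Op 1: note_on(80): voice 0 is free -> assigned | voices=[80 -]
Op 2: note_on(79): voice 1 is free -> assigned | voices=[80 79]
Op 3: note_off(79): free voice 1 | voices=[80 -]
Op 4: note_on(78): voice 1 is free -> assigned | voices=[80 78]
Op 5: note_on(86): all voices busy, STEAL voice 0 (pitch 80, oldest) -> assign | voices=[86 78]
Op 6: note_off(86): free voice 0 | voices=[- 78]
Op 7: note_on(72): voice 0 is free -> assigned | voices=[72 78]
Op 8: note_off(72): free voice 0 | voices=[- 78]
Op 9: note_on(83): voice 0 is free -> assigned | voices=[83 78]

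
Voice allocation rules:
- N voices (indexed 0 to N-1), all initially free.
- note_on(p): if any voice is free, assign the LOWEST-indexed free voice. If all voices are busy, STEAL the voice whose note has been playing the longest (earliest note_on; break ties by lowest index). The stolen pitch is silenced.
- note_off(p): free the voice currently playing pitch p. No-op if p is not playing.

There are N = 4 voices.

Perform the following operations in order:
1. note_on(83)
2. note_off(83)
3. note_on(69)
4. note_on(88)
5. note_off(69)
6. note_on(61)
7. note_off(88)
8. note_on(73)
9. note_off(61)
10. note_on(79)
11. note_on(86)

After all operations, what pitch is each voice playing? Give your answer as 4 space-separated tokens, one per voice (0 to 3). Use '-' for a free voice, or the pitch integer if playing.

Answer: 79 73 86 -

Derivation:
Op 1: note_on(83): voice 0 is free -> assigned | voices=[83 - - -]
Op 2: note_off(83): free voice 0 | voices=[- - - -]
Op 3: note_on(69): voice 0 is free -> assigned | voices=[69 - - -]
Op 4: note_on(88): voice 1 is free -> assigned | voices=[69 88 - -]
Op 5: note_off(69): free voice 0 | voices=[- 88 - -]
Op 6: note_on(61): voice 0 is free -> assigned | voices=[61 88 - -]
Op 7: note_off(88): free voice 1 | voices=[61 - - -]
Op 8: note_on(73): voice 1 is free -> assigned | voices=[61 73 - -]
Op 9: note_off(61): free voice 0 | voices=[- 73 - -]
Op 10: note_on(79): voice 0 is free -> assigned | voices=[79 73 - -]
Op 11: note_on(86): voice 2 is free -> assigned | voices=[79 73 86 -]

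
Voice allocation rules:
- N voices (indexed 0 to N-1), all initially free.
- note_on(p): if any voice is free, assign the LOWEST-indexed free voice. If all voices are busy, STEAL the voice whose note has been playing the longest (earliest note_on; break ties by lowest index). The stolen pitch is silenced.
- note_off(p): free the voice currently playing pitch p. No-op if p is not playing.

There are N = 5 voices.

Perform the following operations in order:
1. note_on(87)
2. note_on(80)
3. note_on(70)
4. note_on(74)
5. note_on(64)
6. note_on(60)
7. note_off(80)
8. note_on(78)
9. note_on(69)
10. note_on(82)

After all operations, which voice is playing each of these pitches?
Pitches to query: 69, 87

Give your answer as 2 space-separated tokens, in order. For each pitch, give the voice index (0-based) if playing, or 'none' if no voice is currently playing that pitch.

Answer: 2 none

Derivation:
Op 1: note_on(87): voice 0 is free -> assigned | voices=[87 - - - -]
Op 2: note_on(80): voice 1 is free -> assigned | voices=[87 80 - - -]
Op 3: note_on(70): voice 2 is free -> assigned | voices=[87 80 70 - -]
Op 4: note_on(74): voice 3 is free -> assigned | voices=[87 80 70 74 -]
Op 5: note_on(64): voice 4 is free -> assigned | voices=[87 80 70 74 64]
Op 6: note_on(60): all voices busy, STEAL voice 0 (pitch 87, oldest) -> assign | voices=[60 80 70 74 64]
Op 7: note_off(80): free voice 1 | voices=[60 - 70 74 64]
Op 8: note_on(78): voice 1 is free -> assigned | voices=[60 78 70 74 64]
Op 9: note_on(69): all voices busy, STEAL voice 2 (pitch 70, oldest) -> assign | voices=[60 78 69 74 64]
Op 10: note_on(82): all voices busy, STEAL voice 3 (pitch 74, oldest) -> assign | voices=[60 78 69 82 64]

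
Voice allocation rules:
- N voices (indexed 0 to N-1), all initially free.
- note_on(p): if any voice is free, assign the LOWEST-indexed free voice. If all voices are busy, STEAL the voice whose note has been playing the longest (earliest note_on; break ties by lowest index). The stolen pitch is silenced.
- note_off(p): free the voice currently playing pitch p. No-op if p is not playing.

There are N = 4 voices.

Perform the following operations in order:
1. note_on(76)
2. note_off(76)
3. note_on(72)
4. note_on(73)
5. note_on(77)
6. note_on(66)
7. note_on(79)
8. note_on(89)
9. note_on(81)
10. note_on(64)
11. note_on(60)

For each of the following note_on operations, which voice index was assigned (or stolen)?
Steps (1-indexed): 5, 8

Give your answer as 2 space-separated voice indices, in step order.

Answer: 2 1

Derivation:
Op 1: note_on(76): voice 0 is free -> assigned | voices=[76 - - -]
Op 2: note_off(76): free voice 0 | voices=[- - - -]
Op 3: note_on(72): voice 0 is free -> assigned | voices=[72 - - -]
Op 4: note_on(73): voice 1 is free -> assigned | voices=[72 73 - -]
Op 5: note_on(77): voice 2 is free -> assigned | voices=[72 73 77 -]
Op 6: note_on(66): voice 3 is free -> assigned | voices=[72 73 77 66]
Op 7: note_on(79): all voices busy, STEAL voice 0 (pitch 72, oldest) -> assign | voices=[79 73 77 66]
Op 8: note_on(89): all voices busy, STEAL voice 1 (pitch 73, oldest) -> assign | voices=[79 89 77 66]
Op 9: note_on(81): all voices busy, STEAL voice 2 (pitch 77, oldest) -> assign | voices=[79 89 81 66]
Op 10: note_on(64): all voices busy, STEAL voice 3 (pitch 66, oldest) -> assign | voices=[79 89 81 64]
Op 11: note_on(60): all voices busy, STEAL voice 0 (pitch 79, oldest) -> assign | voices=[60 89 81 64]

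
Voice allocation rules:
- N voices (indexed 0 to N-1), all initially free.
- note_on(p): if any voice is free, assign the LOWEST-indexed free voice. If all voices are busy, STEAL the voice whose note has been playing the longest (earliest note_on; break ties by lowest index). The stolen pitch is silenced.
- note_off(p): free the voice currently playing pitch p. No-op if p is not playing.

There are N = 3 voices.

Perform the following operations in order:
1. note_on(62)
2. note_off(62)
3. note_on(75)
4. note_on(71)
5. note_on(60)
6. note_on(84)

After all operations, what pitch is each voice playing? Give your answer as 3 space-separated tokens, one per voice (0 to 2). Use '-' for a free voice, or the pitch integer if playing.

Op 1: note_on(62): voice 0 is free -> assigned | voices=[62 - -]
Op 2: note_off(62): free voice 0 | voices=[- - -]
Op 3: note_on(75): voice 0 is free -> assigned | voices=[75 - -]
Op 4: note_on(71): voice 1 is free -> assigned | voices=[75 71 -]
Op 5: note_on(60): voice 2 is free -> assigned | voices=[75 71 60]
Op 6: note_on(84): all voices busy, STEAL voice 0 (pitch 75, oldest) -> assign | voices=[84 71 60]

Answer: 84 71 60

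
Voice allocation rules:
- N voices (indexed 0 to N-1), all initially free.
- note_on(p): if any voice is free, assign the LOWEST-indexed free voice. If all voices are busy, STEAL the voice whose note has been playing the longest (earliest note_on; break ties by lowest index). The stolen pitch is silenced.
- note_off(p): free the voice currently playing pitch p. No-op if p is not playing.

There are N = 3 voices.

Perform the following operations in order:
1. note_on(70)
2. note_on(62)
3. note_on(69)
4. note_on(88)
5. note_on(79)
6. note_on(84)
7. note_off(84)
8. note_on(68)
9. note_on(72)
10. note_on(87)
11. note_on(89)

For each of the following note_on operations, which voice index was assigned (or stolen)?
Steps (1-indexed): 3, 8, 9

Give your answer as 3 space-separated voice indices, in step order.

Op 1: note_on(70): voice 0 is free -> assigned | voices=[70 - -]
Op 2: note_on(62): voice 1 is free -> assigned | voices=[70 62 -]
Op 3: note_on(69): voice 2 is free -> assigned | voices=[70 62 69]
Op 4: note_on(88): all voices busy, STEAL voice 0 (pitch 70, oldest) -> assign | voices=[88 62 69]
Op 5: note_on(79): all voices busy, STEAL voice 1 (pitch 62, oldest) -> assign | voices=[88 79 69]
Op 6: note_on(84): all voices busy, STEAL voice 2 (pitch 69, oldest) -> assign | voices=[88 79 84]
Op 7: note_off(84): free voice 2 | voices=[88 79 -]
Op 8: note_on(68): voice 2 is free -> assigned | voices=[88 79 68]
Op 9: note_on(72): all voices busy, STEAL voice 0 (pitch 88, oldest) -> assign | voices=[72 79 68]
Op 10: note_on(87): all voices busy, STEAL voice 1 (pitch 79, oldest) -> assign | voices=[72 87 68]
Op 11: note_on(89): all voices busy, STEAL voice 2 (pitch 68, oldest) -> assign | voices=[72 87 89]

Answer: 2 2 0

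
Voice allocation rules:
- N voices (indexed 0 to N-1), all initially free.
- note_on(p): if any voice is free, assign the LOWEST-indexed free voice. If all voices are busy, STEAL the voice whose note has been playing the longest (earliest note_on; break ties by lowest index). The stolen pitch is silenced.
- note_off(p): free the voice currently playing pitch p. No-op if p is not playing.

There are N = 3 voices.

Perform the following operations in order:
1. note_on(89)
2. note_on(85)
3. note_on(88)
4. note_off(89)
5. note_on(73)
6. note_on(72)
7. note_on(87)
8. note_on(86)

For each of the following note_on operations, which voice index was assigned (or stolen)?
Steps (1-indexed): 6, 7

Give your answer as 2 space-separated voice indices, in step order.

Answer: 1 2

Derivation:
Op 1: note_on(89): voice 0 is free -> assigned | voices=[89 - -]
Op 2: note_on(85): voice 1 is free -> assigned | voices=[89 85 -]
Op 3: note_on(88): voice 2 is free -> assigned | voices=[89 85 88]
Op 4: note_off(89): free voice 0 | voices=[- 85 88]
Op 5: note_on(73): voice 0 is free -> assigned | voices=[73 85 88]
Op 6: note_on(72): all voices busy, STEAL voice 1 (pitch 85, oldest) -> assign | voices=[73 72 88]
Op 7: note_on(87): all voices busy, STEAL voice 2 (pitch 88, oldest) -> assign | voices=[73 72 87]
Op 8: note_on(86): all voices busy, STEAL voice 0 (pitch 73, oldest) -> assign | voices=[86 72 87]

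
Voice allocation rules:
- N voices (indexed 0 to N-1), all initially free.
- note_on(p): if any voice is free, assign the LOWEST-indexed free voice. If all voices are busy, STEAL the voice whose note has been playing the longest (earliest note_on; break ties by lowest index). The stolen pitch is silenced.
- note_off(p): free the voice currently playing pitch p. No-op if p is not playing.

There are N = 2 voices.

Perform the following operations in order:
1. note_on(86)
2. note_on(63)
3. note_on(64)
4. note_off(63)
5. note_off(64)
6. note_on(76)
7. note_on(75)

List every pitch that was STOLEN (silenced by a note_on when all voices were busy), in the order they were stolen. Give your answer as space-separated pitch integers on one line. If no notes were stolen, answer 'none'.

Op 1: note_on(86): voice 0 is free -> assigned | voices=[86 -]
Op 2: note_on(63): voice 1 is free -> assigned | voices=[86 63]
Op 3: note_on(64): all voices busy, STEAL voice 0 (pitch 86, oldest) -> assign | voices=[64 63]
Op 4: note_off(63): free voice 1 | voices=[64 -]
Op 5: note_off(64): free voice 0 | voices=[- -]
Op 6: note_on(76): voice 0 is free -> assigned | voices=[76 -]
Op 7: note_on(75): voice 1 is free -> assigned | voices=[76 75]

Answer: 86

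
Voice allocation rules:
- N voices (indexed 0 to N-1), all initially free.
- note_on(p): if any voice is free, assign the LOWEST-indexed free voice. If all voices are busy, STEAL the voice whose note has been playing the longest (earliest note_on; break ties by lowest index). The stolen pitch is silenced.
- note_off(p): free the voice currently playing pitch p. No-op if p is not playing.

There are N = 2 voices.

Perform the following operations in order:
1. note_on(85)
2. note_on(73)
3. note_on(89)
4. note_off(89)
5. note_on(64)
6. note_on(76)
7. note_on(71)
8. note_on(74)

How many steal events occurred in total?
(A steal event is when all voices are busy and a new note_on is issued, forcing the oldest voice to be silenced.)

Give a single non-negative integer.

Answer: 4

Derivation:
Op 1: note_on(85): voice 0 is free -> assigned | voices=[85 -]
Op 2: note_on(73): voice 1 is free -> assigned | voices=[85 73]
Op 3: note_on(89): all voices busy, STEAL voice 0 (pitch 85, oldest) -> assign | voices=[89 73]
Op 4: note_off(89): free voice 0 | voices=[- 73]
Op 5: note_on(64): voice 0 is free -> assigned | voices=[64 73]
Op 6: note_on(76): all voices busy, STEAL voice 1 (pitch 73, oldest) -> assign | voices=[64 76]
Op 7: note_on(71): all voices busy, STEAL voice 0 (pitch 64, oldest) -> assign | voices=[71 76]
Op 8: note_on(74): all voices busy, STEAL voice 1 (pitch 76, oldest) -> assign | voices=[71 74]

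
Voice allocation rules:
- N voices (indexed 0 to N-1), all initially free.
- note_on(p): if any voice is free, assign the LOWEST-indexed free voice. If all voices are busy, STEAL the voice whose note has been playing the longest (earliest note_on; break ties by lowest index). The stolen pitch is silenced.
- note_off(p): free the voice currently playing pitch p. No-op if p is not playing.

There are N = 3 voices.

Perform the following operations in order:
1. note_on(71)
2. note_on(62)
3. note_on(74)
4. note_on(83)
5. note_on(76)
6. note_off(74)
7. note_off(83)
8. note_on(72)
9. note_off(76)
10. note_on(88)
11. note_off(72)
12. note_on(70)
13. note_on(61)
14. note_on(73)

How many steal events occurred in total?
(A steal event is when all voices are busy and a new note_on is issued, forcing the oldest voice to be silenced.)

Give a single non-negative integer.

Op 1: note_on(71): voice 0 is free -> assigned | voices=[71 - -]
Op 2: note_on(62): voice 1 is free -> assigned | voices=[71 62 -]
Op 3: note_on(74): voice 2 is free -> assigned | voices=[71 62 74]
Op 4: note_on(83): all voices busy, STEAL voice 0 (pitch 71, oldest) -> assign | voices=[83 62 74]
Op 5: note_on(76): all voices busy, STEAL voice 1 (pitch 62, oldest) -> assign | voices=[83 76 74]
Op 6: note_off(74): free voice 2 | voices=[83 76 -]
Op 7: note_off(83): free voice 0 | voices=[- 76 -]
Op 8: note_on(72): voice 0 is free -> assigned | voices=[72 76 -]
Op 9: note_off(76): free voice 1 | voices=[72 - -]
Op 10: note_on(88): voice 1 is free -> assigned | voices=[72 88 -]
Op 11: note_off(72): free voice 0 | voices=[- 88 -]
Op 12: note_on(70): voice 0 is free -> assigned | voices=[70 88 -]
Op 13: note_on(61): voice 2 is free -> assigned | voices=[70 88 61]
Op 14: note_on(73): all voices busy, STEAL voice 1 (pitch 88, oldest) -> assign | voices=[70 73 61]

Answer: 3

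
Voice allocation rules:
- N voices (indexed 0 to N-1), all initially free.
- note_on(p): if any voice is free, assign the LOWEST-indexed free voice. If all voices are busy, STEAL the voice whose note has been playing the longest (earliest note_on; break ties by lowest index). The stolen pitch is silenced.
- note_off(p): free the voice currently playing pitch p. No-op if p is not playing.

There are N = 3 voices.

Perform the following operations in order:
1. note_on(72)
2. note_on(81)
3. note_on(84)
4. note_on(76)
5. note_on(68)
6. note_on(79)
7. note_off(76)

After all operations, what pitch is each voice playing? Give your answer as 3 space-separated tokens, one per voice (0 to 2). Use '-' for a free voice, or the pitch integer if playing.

Op 1: note_on(72): voice 0 is free -> assigned | voices=[72 - -]
Op 2: note_on(81): voice 1 is free -> assigned | voices=[72 81 -]
Op 3: note_on(84): voice 2 is free -> assigned | voices=[72 81 84]
Op 4: note_on(76): all voices busy, STEAL voice 0 (pitch 72, oldest) -> assign | voices=[76 81 84]
Op 5: note_on(68): all voices busy, STEAL voice 1 (pitch 81, oldest) -> assign | voices=[76 68 84]
Op 6: note_on(79): all voices busy, STEAL voice 2 (pitch 84, oldest) -> assign | voices=[76 68 79]
Op 7: note_off(76): free voice 0 | voices=[- 68 79]

Answer: - 68 79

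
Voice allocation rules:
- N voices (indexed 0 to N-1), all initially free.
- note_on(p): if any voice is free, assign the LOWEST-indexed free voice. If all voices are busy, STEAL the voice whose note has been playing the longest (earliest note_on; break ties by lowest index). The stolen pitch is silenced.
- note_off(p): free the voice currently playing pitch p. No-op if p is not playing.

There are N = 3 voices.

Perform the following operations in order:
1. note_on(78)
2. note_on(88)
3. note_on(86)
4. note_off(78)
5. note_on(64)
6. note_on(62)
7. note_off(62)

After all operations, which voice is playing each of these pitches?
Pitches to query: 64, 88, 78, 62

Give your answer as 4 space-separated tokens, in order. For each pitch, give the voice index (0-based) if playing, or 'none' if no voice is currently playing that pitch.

Op 1: note_on(78): voice 0 is free -> assigned | voices=[78 - -]
Op 2: note_on(88): voice 1 is free -> assigned | voices=[78 88 -]
Op 3: note_on(86): voice 2 is free -> assigned | voices=[78 88 86]
Op 4: note_off(78): free voice 0 | voices=[- 88 86]
Op 5: note_on(64): voice 0 is free -> assigned | voices=[64 88 86]
Op 6: note_on(62): all voices busy, STEAL voice 1 (pitch 88, oldest) -> assign | voices=[64 62 86]
Op 7: note_off(62): free voice 1 | voices=[64 - 86]

Answer: 0 none none none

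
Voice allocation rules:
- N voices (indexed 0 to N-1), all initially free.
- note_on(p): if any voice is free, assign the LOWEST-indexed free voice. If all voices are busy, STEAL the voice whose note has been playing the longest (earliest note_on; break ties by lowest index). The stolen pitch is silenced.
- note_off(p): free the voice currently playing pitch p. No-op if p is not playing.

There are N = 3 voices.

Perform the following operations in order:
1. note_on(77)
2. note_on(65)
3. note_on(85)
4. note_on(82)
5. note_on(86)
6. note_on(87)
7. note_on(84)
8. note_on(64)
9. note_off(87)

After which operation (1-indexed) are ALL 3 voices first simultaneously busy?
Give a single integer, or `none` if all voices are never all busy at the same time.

Answer: 3

Derivation:
Op 1: note_on(77): voice 0 is free -> assigned | voices=[77 - -]
Op 2: note_on(65): voice 1 is free -> assigned | voices=[77 65 -]
Op 3: note_on(85): voice 2 is free -> assigned | voices=[77 65 85]
Op 4: note_on(82): all voices busy, STEAL voice 0 (pitch 77, oldest) -> assign | voices=[82 65 85]
Op 5: note_on(86): all voices busy, STEAL voice 1 (pitch 65, oldest) -> assign | voices=[82 86 85]
Op 6: note_on(87): all voices busy, STEAL voice 2 (pitch 85, oldest) -> assign | voices=[82 86 87]
Op 7: note_on(84): all voices busy, STEAL voice 0 (pitch 82, oldest) -> assign | voices=[84 86 87]
Op 8: note_on(64): all voices busy, STEAL voice 1 (pitch 86, oldest) -> assign | voices=[84 64 87]
Op 9: note_off(87): free voice 2 | voices=[84 64 -]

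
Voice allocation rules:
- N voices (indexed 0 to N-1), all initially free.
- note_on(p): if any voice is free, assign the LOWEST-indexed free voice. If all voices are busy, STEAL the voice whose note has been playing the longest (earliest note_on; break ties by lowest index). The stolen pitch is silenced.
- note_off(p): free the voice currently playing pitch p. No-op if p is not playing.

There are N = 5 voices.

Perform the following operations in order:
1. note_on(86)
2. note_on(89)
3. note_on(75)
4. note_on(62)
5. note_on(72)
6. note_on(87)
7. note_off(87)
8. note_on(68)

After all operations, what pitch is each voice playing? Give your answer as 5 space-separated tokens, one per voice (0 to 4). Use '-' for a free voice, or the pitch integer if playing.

Answer: 68 89 75 62 72

Derivation:
Op 1: note_on(86): voice 0 is free -> assigned | voices=[86 - - - -]
Op 2: note_on(89): voice 1 is free -> assigned | voices=[86 89 - - -]
Op 3: note_on(75): voice 2 is free -> assigned | voices=[86 89 75 - -]
Op 4: note_on(62): voice 3 is free -> assigned | voices=[86 89 75 62 -]
Op 5: note_on(72): voice 4 is free -> assigned | voices=[86 89 75 62 72]
Op 6: note_on(87): all voices busy, STEAL voice 0 (pitch 86, oldest) -> assign | voices=[87 89 75 62 72]
Op 7: note_off(87): free voice 0 | voices=[- 89 75 62 72]
Op 8: note_on(68): voice 0 is free -> assigned | voices=[68 89 75 62 72]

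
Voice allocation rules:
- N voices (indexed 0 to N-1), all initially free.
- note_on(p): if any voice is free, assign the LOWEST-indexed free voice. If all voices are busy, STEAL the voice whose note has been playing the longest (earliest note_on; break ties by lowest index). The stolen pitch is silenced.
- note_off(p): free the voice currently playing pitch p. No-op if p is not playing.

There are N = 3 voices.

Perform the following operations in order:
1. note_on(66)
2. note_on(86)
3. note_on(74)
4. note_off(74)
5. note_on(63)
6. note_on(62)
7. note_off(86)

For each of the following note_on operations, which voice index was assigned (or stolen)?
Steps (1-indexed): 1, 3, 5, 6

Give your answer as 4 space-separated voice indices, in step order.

Answer: 0 2 2 0

Derivation:
Op 1: note_on(66): voice 0 is free -> assigned | voices=[66 - -]
Op 2: note_on(86): voice 1 is free -> assigned | voices=[66 86 -]
Op 3: note_on(74): voice 2 is free -> assigned | voices=[66 86 74]
Op 4: note_off(74): free voice 2 | voices=[66 86 -]
Op 5: note_on(63): voice 2 is free -> assigned | voices=[66 86 63]
Op 6: note_on(62): all voices busy, STEAL voice 0 (pitch 66, oldest) -> assign | voices=[62 86 63]
Op 7: note_off(86): free voice 1 | voices=[62 - 63]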